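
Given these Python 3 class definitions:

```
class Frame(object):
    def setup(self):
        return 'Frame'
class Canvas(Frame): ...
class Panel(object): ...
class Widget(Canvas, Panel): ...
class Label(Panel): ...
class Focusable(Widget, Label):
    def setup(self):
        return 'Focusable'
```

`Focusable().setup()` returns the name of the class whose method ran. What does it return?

Focusable

L[Focusable] = Focusable + merge(L[Widget], L[Label], [Widget Label])
  take Widget:  [Widget Canvas Frame Panel object] + [Label Panel object] + [Widget Label]
  take Canvas:  [Canvas Frame Panel object] + [Label Panel object] + [Label]
  take Frame:  [Frame Panel object] + [Label Panel object] + [Label]
  take Label:  [Panel object] + [Label Panel object] + [Label]
  take Panel:  [Panel object] + [Panel object]
  take object:  [object] + [object]
MRO: Focusable Widget Canvas Frame Label Panel object
setup is defined in: Focusable, Frame. First along the MRO is Focusable.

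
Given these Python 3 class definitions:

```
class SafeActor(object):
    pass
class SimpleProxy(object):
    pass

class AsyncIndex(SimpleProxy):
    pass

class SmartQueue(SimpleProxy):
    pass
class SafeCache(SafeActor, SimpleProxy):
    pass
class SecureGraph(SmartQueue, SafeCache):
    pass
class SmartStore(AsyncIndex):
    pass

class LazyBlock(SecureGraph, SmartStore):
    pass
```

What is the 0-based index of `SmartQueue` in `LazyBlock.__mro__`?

2

L[LazyBlock] = LazyBlock + merge(L[SecureGraph], L[SmartStore], [SecureGraph SmartStore])
  take SecureGraph:  [SecureGraph SmartQueue SafeCache SafeActor SimpleProxy object] + [SmartStore AsyncIndex SimpleProxy object] + [SecureGraph SmartStore]
  take SmartQueue:  [SmartQueue SafeCache SafeActor SimpleProxy object] + [SmartStore AsyncIndex SimpleProxy object] + [SmartStore]
  take SafeCache:  [SafeCache SafeActor SimpleProxy object] + [SmartStore AsyncIndex SimpleProxy object] + [SmartStore]
  take SafeActor:  [SafeActor SimpleProxy object] + [SmartStore AsyncIndex SimpleProxy object] + [SmartStore]
  take SmartStore:  [SimpleProxy object] + [SmartStore AsyncIndex SimpleProxy object] + [SmartStore]
  take AsyncIndex:  [SimpleProxy object] + [AsyncIndex SimpleProxy object]
  take SimpleProxy:  [SimpleProxy object] + [SimpleProxy object]
  take object:  [object] + [object]
MRO: LazyBlock SecureGraph SmartQueue SafeCache SafeActor SmartStore AsyncIndex SimpleProxy object
SmartQueue sits at index 2.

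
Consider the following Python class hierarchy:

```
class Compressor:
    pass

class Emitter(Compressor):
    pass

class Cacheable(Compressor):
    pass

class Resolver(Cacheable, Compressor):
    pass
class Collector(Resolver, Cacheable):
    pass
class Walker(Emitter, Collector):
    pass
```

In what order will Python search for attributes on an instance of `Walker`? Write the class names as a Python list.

L[Walker] = Walker + merge(L[Emitter], L[Collector], [Emitter Collector])
  take Emitter:  [Emitter Compressor object] + [Collector Resolver Cacheable Compressor object] + [Emitter Collector]
  take Collector:  [Compressor object] + [Collector Resolver Cacheable Compressor object] + [Collector]
  take Resolver:  [Compressor object] + [Resolver Cacheable Compressor object]
  take Cacheable:  [Compressor object] + [Cacheable Compressor object]
  take Compressor:  [Compressor object] + [Compressor object]
  take object:  [object] + [object]

[Walker, Emitter, Collector, Resolver, Cacheable, Compressor, object]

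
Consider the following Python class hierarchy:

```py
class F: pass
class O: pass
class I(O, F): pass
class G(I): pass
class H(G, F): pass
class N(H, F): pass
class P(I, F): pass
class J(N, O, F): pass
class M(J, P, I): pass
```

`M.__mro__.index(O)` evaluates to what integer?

L[M] = M + merge(L[J], L[P], L[I], [J P I])
  take J:  [J N H G I O F object] + [P I O F object] + [I O F object] + [J P I]
  take N:  [N H G I O F object] + [P I O F object] + [I O F object] + [P I]
  take H:  [H G I O F object] + [P I O F object] + [I O F object] + [P I]
  take G:  [G I O F object] + [P I O F object] + [I O F object] + [P I]
  take P:  [I O F object] + [P I O F object] + [I O F object] + [P I]
  take I:  [I O F object] + [I O F object] + [I O F object] + [I]
  take O:  [O F object] + [O F object] + [O F object]
  take F:  [F object] + [F object] + [F object]
  take object:  [object] + [object] + [object]
MRO: M J N H G P I O F object
O sits at index 7.

7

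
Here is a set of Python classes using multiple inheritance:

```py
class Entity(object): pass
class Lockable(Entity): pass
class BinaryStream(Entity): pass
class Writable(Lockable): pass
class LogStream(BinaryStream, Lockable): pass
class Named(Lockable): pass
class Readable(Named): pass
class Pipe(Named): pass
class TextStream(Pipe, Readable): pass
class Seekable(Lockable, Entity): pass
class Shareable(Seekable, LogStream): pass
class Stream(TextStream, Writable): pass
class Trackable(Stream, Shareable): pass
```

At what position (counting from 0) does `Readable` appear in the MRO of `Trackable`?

4

L[Trackable] = Trackable + merge(L[Stream], L[Shareable], [Stream Shareable])
  take Stream:  [Stream TextStream Pipe Readable Named Writable Lockable Entity object] + [Shareable Seekable LogStream BinaryStream Lockable Entity object] + [Stream Shareable]
  take TextStream:  [TextStream Pipe Readable Named Writable Lockable Entity object] + [Shareable Seekable LogStream BinaryStream Lockable Entity object] + [Shareable]
  take Pipe:  [Pipe Readable Named Writable Lockable Entity object] + [Shareable Seekable LogStream BinaryStream Lockable Entity object] + [Shareable]
  take Readable:  [Readable Named Writable Lockable Entity object] + [Shareable Seekable LogStream BinaryStream Lockable Entity object] + [Shareable]
  take Named:  [Named Writable Lockable Entity object] + [Shareable Seekable LogStream BinaryStream Lockable Entity object] + [Shareable]
  take Writable:  [Writable Lockable Entity object] + [Shareable Seekable LogStream BinaryStream Lockable Entity object] + [Shareable]
  take Shareable:  [Lockable Entity object] + [Shareable Seekable LogStream BinaryStream Lockable Entity object] + [Shareable]
  take Seekable:  [Lockable Entity object] + [Seekable LogStream BinaryStream Lockable Entity object]
  take LogStream:  [Lockable Entity object] + [LogStream BinaryStream Lockable Entity object]
  take BinaryStream:  [Lockable Entity object] + [BinaryStream Lockable Entity object]
  take Lockable:  [Lockable Entity object] + [Lockable Entity object]
  take Entity:  [Entity object] + [Entity object]
  take object:  [object] + [object]
MRO: Trackable Stream TextStream Pipe Readable Named Writable Shareable Seekable LogStream BinaryStream Lockable Entity object
Readable sits at index 4.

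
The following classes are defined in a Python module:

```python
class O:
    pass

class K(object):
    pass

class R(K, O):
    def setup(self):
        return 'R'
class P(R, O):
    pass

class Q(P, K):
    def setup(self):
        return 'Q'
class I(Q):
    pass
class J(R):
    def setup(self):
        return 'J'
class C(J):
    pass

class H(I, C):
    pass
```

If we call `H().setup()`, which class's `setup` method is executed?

Q

L[H] = H + merge(L[I], L[C], [I C])
  take I:  [I Q P R K O object] + [C J R K O object] + [I C]
  take Q:  [Q P R K O object] + [C J R K O object] + [C]
  take P:  [P R K O object] + [C J R K O object] + [C]
  take C:  [R K O object] + [C J R K O object] + [C]
  take J:  [R K O object] + [J R K O object]
  take R:  [R K O object] + [R K O object]
  take K:  [K O object] + [K O object]
  take O:  [O object] + [O object]
  take object:  [object] + [object]
MRO: H I Q P C J R K O object
setup is defined in: J, Q, R. First along the MRO is Q.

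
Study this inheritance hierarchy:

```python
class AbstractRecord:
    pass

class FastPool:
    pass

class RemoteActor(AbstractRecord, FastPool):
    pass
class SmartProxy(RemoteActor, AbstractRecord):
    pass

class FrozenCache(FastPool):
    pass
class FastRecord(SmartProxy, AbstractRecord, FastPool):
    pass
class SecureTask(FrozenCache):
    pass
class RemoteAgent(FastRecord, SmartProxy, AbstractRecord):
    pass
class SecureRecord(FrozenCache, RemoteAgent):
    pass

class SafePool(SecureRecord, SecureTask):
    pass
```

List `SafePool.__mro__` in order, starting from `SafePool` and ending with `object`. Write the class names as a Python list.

L[SafePool] = SafePool + merge(L[SecureRecord], L[SecureTask], [SecureRecord SecureTask])
  take SecureRecord:  [SecureRecord FrozenCache RemoteAgent FastRecord SmartProxy RemoteActor AbstractRecord FastPool object] + [SecureTask FrozenCache FastPool object] + [SecureRecord SecureTask]
  take SecureTask:  [FrozenCache RemoteAgent FastRecord SmartProxy RemoteActor AbstractRecord FastPool object] + [SecureTask FrozenCache FastPool object] + [SecureTask]
  take FrozenCache:  [FrozenCache RemoteAgent FastRecord SmartProxy RemoteActor AbstractRecord FastPool object] + [FrozenCache FastPool object]
  take RemoteAgent:  [RemoteAgent FastRecord SmartProxy RemoteActor AbstractRecord FastPool object] + [FastPool object]
  take FastRecord:  [FastRecord SmartProxy RemoteActor AbstractRecord FastPool object] + [FastPool object]
  take SmartProxy:  [SmartProxy RemoteActor AbstractRecord FastPool object] + [FastPool object]
  take RemoteActor:  [RemoteActor AbstractRecord FastPool object] + [FastPool object]
  take AbstractRecord:  [AbstractRecord FastPool object] + [FastPool object]
  take FastPool:  [FastPool object] + [FastPool object]
  take object:  [object] + [object]

[SafePool, SecureRecord, SecureTask, FrozenCache, RemoteAgent, FastRecord, SmartProxy, RemoteActor, AbstractRecord, FastPool, object]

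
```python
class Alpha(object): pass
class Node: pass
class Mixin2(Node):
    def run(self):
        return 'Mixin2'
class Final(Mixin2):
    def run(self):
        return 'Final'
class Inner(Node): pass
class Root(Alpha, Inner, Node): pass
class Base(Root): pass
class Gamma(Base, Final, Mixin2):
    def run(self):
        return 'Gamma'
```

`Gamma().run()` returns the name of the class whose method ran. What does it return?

L[Gamma] = Gamma + merge(L[Base], L[Final], L[Mixin2], [Base Final Mixin2])
  take Base:  [Base Root Alpha Inner Node object] + [Final Mixin2 Node object] + [Mixin2 Node object] + [Base Final Mixin2]
  take Root:  [Root Alpha Inner Node object] + [Final Mixin2 Node object] + [Mixin2 Node object] + [Final Mixin2]
  take Alpha:  [Alpha Inner Node object] + [Final Mixin2 Node object] + [Mixin2 Node object] + [Final Mixin2]
  take Inner:  [Inner Node object] + [Final Mixin2 Node object] + [Mixin2 Node object] + [Final Mixin2]
  take Final:  [Node object] + [Final Mixin2 Node object] + [Mixin2 Node object] + [Final Mixin2]
  take Mixin2:  [Node object] + [Mixin2 Node object] + [Mixin2 Node object] + [Mixin2]
  take Node:  [Node object] + [Node object] + [Node object]
  take object:  [object] + [object] + [object]
MRO: Gamma Base Root Alpha Inner Final Mixin2 Node object
run is defined in: Final, Gamma, Mixin2. First along the MRO is Gamma.

Gamma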